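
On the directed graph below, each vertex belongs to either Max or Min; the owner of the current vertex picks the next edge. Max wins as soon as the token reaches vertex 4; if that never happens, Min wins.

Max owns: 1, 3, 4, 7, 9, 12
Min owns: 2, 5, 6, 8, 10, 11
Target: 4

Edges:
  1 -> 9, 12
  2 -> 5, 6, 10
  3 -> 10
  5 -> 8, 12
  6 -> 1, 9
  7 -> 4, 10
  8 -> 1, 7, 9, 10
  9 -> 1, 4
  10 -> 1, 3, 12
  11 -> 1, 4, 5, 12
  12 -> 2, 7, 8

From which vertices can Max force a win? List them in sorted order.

1, 4, 6, 7, 9, 12

A0 = {4}
A1: add {7, 9} — 7 (Max) has 7→4; 9 (Max) has 9→4.
A2: add {1, 12} — 1 (Max) has 1→9; 12 (Max) has 12→7.
A3: add {6} — 6 (Min): all of {1, 9} already in.
A4 = A3; e.g. 2 (Min) can still go to 5. Fixed point.
Max's winning region = {1, 4, 6, 7, 9, 12}.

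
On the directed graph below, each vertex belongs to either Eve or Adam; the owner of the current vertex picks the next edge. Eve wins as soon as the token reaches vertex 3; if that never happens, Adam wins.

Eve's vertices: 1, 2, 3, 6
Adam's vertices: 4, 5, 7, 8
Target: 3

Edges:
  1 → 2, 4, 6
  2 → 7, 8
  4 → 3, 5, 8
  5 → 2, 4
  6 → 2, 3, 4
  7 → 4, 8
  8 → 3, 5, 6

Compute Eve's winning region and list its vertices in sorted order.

1, 3, 6

A0 = {3}
A1: add {6} — 6 (Eve) has 6→3.
A2: add {1} — 1 (Eve) has 1→6.
A3 = A2; e.g. 2 (Eve) has no edge into A2. Fixed point.
Eve's winning region = {1, 3, 6}.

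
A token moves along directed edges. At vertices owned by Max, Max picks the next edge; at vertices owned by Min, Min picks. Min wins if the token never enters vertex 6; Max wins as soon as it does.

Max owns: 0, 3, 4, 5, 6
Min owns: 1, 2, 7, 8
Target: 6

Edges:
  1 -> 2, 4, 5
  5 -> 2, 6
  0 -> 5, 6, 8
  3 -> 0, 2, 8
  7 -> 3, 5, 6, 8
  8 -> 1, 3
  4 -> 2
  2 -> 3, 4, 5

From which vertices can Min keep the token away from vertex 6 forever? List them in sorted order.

A0 = {6}
A1: add {0, 5} — 0 (Max) has 0→6; 5 (Max) has 5→6.
A2: add {3} — 3 (Max) has 3→0.
A3 = A2; e.g. 1 (Min) can still go to 2. Fixed point.
Max's attractor = {0, 3, 5, 6}; Min avoids the target exactly from the complement.

1, 2, 4, 7, 8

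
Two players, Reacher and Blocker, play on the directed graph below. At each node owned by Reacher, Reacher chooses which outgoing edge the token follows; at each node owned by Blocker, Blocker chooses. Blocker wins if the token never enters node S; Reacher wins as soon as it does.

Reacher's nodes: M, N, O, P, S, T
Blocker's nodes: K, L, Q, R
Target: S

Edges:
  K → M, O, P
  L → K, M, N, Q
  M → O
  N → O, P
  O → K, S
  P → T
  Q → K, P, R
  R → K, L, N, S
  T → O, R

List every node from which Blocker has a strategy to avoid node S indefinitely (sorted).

A0 = {S}
A1: add {O} — O (Reacher) has O→S.
A2: add {M, N, T} — M (Reacher) has M→O; N (Reacher) has N→O; T (Reacher) has T→O.
A3: add {P} — P (Reacher) has P→T.
A4: add {K} — K (Blocker): all of {M, O, P} already in.
A5 = A4; e.g. L (Blocker) can still go to Q. Fixed point.
Reacher's attractor = {K, M, N, O, P, S, T}; Blocker avoids the target exactly from the complement.

L, Q, R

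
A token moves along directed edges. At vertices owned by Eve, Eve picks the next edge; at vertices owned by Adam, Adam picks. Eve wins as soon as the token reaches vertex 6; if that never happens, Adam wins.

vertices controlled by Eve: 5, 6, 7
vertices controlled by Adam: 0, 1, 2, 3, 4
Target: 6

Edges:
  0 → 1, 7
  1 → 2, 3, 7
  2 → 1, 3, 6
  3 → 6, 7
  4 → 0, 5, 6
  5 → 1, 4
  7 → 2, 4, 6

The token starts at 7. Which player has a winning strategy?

A0 = {6}
A1: add {7} — 7 (Eve) has 7→6.
7 ∈ A1, so Eve can force the target.

Eve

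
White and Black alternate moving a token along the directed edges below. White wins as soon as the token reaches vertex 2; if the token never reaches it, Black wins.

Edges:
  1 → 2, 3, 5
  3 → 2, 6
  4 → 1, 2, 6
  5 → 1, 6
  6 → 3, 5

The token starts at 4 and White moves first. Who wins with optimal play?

White

Track states (vertex, player-to-move).
A0 = {(2,White), (2,Black)}
A1: add {(1,White), (3,White), (4,White)}.
(4,White) ∈ A1 ⇒ White forces the target.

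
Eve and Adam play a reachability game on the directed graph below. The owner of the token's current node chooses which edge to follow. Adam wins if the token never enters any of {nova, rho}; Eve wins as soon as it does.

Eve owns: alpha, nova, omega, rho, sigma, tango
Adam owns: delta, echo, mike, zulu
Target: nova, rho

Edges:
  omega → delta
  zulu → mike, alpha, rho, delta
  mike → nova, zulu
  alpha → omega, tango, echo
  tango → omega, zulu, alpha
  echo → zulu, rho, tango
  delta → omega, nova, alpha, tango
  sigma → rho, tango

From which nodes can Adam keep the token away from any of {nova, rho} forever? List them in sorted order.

alpha, delta, echo, mike, omega, tango, zulu

A0 = {nova, rho}
A1: add {sigma} — sigma (Eve) has sigma→rho.
A2 = A1; e.g. omega (Eve) has no edge into A1. Fixed point.
Eve's attractor = {nova, rho, sigma}; Adam avoids the target exactly from the complement.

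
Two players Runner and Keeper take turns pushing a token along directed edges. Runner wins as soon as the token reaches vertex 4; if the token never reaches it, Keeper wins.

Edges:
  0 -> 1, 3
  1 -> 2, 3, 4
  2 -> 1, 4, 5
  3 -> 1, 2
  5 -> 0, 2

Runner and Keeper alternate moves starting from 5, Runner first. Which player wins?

Track states (vertex, player-to-move).
A0 = {(4,Runner), (4,Keeper)}
A1: add {(1,Runner), (2,Runner)}.
A2: add {(3,Keeper)}.
A3: add {(0,Runner)}.
A4: add {(5,Keeper)}.
A5 = A4; e.g. (0,Keeper) stays out. (5,Runner) never enters ⇒ Keeper avoids the target.

Keeper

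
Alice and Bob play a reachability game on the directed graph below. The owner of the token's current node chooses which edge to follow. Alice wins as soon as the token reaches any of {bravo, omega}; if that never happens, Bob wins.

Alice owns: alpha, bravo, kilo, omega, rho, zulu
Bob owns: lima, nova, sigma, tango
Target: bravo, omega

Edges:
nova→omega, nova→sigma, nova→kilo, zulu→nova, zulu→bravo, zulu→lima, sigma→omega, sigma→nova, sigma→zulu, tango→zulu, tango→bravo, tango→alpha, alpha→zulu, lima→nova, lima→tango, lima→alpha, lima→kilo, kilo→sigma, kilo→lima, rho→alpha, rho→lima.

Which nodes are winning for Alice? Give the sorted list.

alpha, bravo, omega, rho, tango, zulu

A0 = {bravo, omega}
A1: add {zulu} — zulu (Alice) has zulu→bravo.
A2: add {alpha} — alpha (Alice) has alpha→zulu.
A3: add {rho, tango} — tango (Bob): all of {zulu, bravo, alpha} already in; rho (Alice) has rho→alpha.
A4 = A3; e.g. nova (Bob) can still go to sigma. Fixed point.
Alice's winning region = {alpha, bravo, omega, rho, tango, zulu}.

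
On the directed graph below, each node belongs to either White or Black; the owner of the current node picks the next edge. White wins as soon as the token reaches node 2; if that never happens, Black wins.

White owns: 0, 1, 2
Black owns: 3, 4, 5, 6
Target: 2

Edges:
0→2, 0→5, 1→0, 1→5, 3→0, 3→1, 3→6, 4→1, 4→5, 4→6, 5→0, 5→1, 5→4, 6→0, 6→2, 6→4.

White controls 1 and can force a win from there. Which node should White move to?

0

A0 = {2}
A1: add {0} — 0 (White) has 0→2.
A2: add {1} — 1 (White) has 1→0.
A3 = A2; e.g. 3 (Black) can still go to 6. Fixed point.
From 1, successor 0 is in the attractor (rank 1); the other successor 5 is not.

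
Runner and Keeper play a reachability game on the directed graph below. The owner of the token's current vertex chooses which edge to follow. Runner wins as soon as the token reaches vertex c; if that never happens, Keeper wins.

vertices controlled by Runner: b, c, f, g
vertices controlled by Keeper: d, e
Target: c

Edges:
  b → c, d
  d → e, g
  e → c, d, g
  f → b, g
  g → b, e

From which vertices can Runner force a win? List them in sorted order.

A0 = {c}
A1: add {b} — b (Runner) has b→c.
A2: add {f, g} — f (Runner) has f→b; g (Runner) has g→b.
A3 = A2; e.g. d (Keeper) can still go to e. Fixed point.
Runner's winning region = {b, c, f, g}.

b, c, f, g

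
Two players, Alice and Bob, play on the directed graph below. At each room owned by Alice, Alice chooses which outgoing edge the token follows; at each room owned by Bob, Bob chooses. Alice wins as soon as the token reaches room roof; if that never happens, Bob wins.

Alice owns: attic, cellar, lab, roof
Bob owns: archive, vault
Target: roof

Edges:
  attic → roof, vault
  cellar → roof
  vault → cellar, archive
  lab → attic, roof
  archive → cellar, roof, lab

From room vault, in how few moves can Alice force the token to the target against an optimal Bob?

A0 = {roof}
A1: add {attic, cellar, lab} — attic (Alice) has attic→roof; cellar (Alice) has cellar→roof; lab (Alice) has lab→roof.
A2: add {archive} — archive (Bob): all of {cellar, roof, lab} already in.
A3: add {vault} — vault (Bob): all of {cellar, archive} already in.
A3 = all vertices. Fixed point.
vault enters the attractor at level 3, so Alice can force the target in 3 moves from there.

3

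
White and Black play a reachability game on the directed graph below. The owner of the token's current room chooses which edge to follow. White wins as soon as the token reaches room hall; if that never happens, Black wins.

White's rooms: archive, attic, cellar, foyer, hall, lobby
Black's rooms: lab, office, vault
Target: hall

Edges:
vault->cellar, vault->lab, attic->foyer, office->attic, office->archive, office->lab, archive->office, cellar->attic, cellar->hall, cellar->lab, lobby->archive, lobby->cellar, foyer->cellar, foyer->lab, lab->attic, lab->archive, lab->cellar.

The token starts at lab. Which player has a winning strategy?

A0 = {hall}
A1: add {cellar} — cellar (White) has cellar→hall.
A2: add {foyer, lobby} — lobby (White) has lobby→cellar; foyer (White) has foyer→cellar.
A3: add {attic} — attic (White) has attic→foyer.
A4 = A3; e.g. vault (Black) can still go to lab. Fixed point.
lab never enters the attractor, so Black can avoid the target forever.

Black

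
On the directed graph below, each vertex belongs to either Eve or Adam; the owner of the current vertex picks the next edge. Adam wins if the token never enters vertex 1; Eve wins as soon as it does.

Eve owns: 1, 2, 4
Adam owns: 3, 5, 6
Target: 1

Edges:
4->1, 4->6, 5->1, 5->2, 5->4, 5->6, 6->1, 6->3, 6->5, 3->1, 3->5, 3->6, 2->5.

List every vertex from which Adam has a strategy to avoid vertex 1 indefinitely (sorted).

A0 = {1}
A1: add {4} — 4 (Eve) has 4→1.
A2 = A1; e.g. 2 (Eve) has no edge into A1. Fixed point.
Eve's attractor = {1, 4}; Adam avoids the target exactly from the complement.

2, 3, 5, 6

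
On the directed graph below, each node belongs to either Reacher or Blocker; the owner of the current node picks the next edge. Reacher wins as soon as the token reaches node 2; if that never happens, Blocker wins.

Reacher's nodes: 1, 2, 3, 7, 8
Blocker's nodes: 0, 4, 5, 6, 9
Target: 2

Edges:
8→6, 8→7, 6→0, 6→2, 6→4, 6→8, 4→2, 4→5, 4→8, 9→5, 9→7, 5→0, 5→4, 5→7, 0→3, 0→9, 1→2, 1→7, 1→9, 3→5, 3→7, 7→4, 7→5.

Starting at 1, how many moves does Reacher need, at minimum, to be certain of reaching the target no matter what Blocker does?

A0 = {2}
A1: add {1} — 1 (Reacher) has 1→2.
A2 = A1; e.g. 0 (Blocker) can still go to 3. Fixed point.
1 enters the attractor at level 1, so Reacher can force the target in 1 move from there.

1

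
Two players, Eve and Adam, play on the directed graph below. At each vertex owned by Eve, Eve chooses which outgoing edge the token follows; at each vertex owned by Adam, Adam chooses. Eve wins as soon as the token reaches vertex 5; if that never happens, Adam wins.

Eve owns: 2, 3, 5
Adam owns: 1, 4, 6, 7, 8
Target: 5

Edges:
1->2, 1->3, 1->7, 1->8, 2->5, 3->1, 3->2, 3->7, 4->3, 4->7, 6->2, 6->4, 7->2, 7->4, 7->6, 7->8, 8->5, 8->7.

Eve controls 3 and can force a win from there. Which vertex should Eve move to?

2

A0 = {5}
A1: add {2} — 2 (Eve) has 2→5.
A2: add {3} — 3 (Eve) has 3→2.
A3 = A2; e.g. 1 (Adam) can still go to 7. Fixed point.
From 3, successor 2 is in the attractor (rank 1); the other successors 1, 7 are not.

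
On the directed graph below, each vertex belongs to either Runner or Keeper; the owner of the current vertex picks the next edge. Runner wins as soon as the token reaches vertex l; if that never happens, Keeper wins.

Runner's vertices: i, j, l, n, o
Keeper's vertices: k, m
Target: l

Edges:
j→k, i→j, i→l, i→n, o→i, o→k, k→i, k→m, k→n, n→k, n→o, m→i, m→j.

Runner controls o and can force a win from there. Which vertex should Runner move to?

A0 = {l}
A1: add {i} — i (Runner) has i→l.
A2: add {o} — o (Runner) has o→i.
A3: add {n} — n (Runner) has n→o.
A4 = A3; e.g. j (Runner) has no edge into A3. Fixed point.
From o, successor i is in the attractor (rank 1); the other successor k is not.

i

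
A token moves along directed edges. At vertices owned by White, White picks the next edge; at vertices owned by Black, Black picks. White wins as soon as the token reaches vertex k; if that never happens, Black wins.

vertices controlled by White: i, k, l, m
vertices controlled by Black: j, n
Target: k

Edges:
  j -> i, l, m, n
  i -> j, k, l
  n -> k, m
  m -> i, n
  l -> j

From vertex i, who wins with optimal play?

White

A0 = {k}
A1: add {i} — i (White) has i→k.
i ∈ A1, so White can force the target.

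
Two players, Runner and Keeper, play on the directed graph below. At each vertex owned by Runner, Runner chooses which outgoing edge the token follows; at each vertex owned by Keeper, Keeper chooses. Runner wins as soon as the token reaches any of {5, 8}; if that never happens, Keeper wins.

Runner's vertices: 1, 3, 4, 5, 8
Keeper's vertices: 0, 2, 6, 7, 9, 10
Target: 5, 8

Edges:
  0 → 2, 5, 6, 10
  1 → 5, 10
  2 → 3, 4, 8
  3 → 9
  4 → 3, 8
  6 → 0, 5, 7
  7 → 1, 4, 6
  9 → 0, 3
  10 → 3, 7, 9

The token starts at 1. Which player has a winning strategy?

A0 = {5, 8}
A1: add {1, 4} — 1 (Runner) has 1→5; 4 (Runner) has 4→8.
A2 = A1; e.g. 0 (Keeper) can still go to 2. Fixed point.
1 ∈ A1, so Runner can force the target.

Runner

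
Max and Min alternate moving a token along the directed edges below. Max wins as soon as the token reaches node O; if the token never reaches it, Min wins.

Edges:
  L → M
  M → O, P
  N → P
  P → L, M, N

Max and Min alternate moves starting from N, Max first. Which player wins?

Min

Track states (vertex, player-to-move).
A0 = {(O,Max), (O,Min)}
A1: add {(M,Max)}.
A2: add {(L,Min)}.
A3: add {(P,Max)}.
A4: add {(M,Min), (N,Min)}.
A5: add {(L,Max)}.
A6 = A5; e.g. (N,Max) stays out. (N,Max) never enters ⇒ Min avoids the target.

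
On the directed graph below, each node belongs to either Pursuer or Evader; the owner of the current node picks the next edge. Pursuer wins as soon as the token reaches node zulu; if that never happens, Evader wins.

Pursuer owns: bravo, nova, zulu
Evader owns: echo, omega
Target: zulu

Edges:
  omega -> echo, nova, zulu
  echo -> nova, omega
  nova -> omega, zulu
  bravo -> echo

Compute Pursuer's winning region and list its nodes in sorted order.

A0 = {zulu}
A1: add {nova} — nova (Pursuer) has nova→zulu.
A2 = A1; e.g. echo (Evader) can still go to omega. Fixed point.
Pursuer's winning region = {nova, zulu}.

nova, zulu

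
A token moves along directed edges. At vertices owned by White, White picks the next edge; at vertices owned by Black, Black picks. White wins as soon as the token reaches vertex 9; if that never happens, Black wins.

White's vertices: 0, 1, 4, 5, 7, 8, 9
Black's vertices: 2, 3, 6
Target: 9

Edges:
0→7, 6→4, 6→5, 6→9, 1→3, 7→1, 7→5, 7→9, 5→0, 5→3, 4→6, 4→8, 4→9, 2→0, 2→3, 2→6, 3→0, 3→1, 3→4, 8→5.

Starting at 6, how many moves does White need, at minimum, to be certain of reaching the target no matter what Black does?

4

A0 = {9}
A1: add {4, 7} — 4 (White) has 4→9; 7 (White) has 7→9.
A2: add {0} — 0 (White) has 0→7.
A3: add {5} — 5 (White) has 5→0.
A4: add {6, 8} — 6 (Black): all of {4, 5, 9} already in; 8 (White) has 8→5.
A5 = A4; e.g. 1 (White) has no edge into A4. Fixed point.
6 enters the attractor at level 4, so White can force the target in 4 moves from there.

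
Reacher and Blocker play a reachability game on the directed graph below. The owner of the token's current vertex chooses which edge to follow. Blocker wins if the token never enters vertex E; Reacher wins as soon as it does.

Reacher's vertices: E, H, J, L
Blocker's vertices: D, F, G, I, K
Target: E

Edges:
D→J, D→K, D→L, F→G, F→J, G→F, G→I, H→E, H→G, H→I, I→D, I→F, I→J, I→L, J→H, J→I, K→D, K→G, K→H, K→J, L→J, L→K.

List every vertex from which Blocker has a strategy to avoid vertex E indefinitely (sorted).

A0 = {E}
A1: add {H} — H (Reacher) has H→E.
A2: add {J} — J (Reacher) has J→H.
A3: add {L} — L (Reacher) has L→J.
A4 = A3; e.g. D (Blocker) can still go to K. Fixed point.
Reacher's attractor = {E, H, J, L}; Blocker avoids the target exactly from the complement.

D, F, G, I, K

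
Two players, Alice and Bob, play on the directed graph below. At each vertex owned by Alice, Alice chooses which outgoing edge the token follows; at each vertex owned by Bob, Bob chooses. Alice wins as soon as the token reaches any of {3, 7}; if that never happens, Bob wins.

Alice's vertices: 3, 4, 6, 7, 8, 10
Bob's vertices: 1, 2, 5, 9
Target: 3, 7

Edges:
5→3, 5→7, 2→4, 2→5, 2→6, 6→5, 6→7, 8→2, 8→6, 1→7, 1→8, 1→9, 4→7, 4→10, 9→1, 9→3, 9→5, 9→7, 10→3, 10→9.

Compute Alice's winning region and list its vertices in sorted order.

A0 = {3, 7}
A1: add {4, 5, 6, 10} — 4 (Alice) has 4→7; 5 (Bob): all of {3, 7} already in; 6 (Alice) has 6→7; 10 (Alice) has 10→3.
A2: add {2, 8} — 2 (Bob): all of {4, 5, 6} already in; 8 (Alice) has 8→6.
A3 = A2; e.g. 1 (Bob) can still go to 9. Fixed point.
Alice's winning region = {2, 3, 4, 5, 6, 7, 8, 10}.

2, 3, 4, 5, 6, 7, 8, 10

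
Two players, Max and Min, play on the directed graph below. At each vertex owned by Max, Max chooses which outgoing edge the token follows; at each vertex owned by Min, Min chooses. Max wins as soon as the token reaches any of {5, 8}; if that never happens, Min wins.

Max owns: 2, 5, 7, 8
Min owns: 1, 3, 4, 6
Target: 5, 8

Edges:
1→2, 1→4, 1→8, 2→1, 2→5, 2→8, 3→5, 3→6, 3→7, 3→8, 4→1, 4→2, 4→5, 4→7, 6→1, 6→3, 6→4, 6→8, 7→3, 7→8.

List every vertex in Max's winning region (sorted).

2, 5, 7, 8

A0 = {5, 8}
A1: add {2, 7} — 2 (Max) has 2→5; 7 (Max) has 7→8.
A2 = A1; e.g. 1 (Min) can still go to 4. Fixed point.
Max's winning region = {2, 5, 7, 8}.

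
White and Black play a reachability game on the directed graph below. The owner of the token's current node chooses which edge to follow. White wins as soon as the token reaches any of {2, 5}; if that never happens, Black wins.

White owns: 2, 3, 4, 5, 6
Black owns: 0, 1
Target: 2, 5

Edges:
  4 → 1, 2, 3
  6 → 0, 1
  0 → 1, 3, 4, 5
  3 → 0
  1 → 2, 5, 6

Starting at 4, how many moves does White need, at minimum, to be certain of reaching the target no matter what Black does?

1

A0 = {2, 5}
A1: add {4} — 4 (White) has 4→2.
A2 = A1; e.g. 0 (Black) can still go to 1. Fixed point.
4 enters the attractor at level 1, so White can force the target in 1 move from there.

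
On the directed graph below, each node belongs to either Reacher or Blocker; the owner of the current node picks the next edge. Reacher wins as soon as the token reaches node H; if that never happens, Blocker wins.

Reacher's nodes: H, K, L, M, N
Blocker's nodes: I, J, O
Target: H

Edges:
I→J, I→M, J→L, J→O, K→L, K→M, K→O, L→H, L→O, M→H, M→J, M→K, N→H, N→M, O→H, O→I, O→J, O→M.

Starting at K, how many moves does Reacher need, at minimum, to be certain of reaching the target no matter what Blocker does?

2

A0 = {H}
A1: add {L, M, N} — L (Reacher) has L→H; M (Reacher) has M→H; N (Reacher) has N→H.
A2: add {K} — K (Reacher) has K→L.
A3 = A2; e.g. I (Blocker) can still go to J. Fixed point.
K enters the attractor at level 2, so Reacher can force the target in 2 moves from there.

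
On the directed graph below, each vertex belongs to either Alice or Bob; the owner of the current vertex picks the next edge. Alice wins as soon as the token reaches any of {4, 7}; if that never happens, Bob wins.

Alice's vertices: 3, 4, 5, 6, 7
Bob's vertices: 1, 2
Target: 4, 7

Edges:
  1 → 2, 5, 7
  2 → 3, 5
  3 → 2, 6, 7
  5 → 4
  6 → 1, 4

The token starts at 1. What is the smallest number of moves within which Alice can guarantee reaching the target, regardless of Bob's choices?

A0 = {4, 7}
A1: add {3, 5, 6} — 3 (Alice) has 3→7; 5 (Alice) has 5→4; 6 (Alice) has 6→4.
A2: add {2} — 2 (Bob): all of {3, 5} already in.
A3: add {1} — 1 (Bob): all of {2, 5, 7} already in.
A3 = all vertices. Fixed point.
1 enters the attractor at level 3, so Alice can force the target in 3 moves from there.

3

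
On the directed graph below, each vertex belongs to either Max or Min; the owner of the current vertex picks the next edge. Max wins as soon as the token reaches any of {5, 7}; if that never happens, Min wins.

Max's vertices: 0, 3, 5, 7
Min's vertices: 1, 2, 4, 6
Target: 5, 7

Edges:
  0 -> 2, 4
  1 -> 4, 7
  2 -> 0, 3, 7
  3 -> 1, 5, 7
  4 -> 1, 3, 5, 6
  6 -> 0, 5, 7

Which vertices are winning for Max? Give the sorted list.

3, 5, 7

A0 = {5, 7}
A1: add {3} — 3 (Max) has 3→5.
A2 = A1; e.g. 0 (Max) has no edge into A1. Fixed point.
Max's winning region = {3, 5, 7}.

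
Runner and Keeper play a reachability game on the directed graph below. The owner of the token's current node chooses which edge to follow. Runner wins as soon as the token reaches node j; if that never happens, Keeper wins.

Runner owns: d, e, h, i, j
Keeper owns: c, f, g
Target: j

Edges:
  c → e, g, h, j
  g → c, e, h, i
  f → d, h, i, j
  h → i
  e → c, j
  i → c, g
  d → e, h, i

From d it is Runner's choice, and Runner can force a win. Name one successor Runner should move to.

e

A0 = {j}
A1: add {e} — e (Runner) has e→j.
A2: add {d} — d (Runner) has d→e.
A3 = A2; e.g. c (Keeper) can still go to g. Fixed point.
From d, successor e is in the attractor (rank 1); the other successors h, i are not.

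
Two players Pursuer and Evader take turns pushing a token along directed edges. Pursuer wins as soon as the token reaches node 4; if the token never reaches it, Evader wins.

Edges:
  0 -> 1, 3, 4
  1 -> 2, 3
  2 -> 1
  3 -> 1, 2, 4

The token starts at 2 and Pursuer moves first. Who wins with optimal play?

Evader

Track states (vertex, player-to-move).
A0 = {(4,Pursuer), (4,Evader)}
A1: add {(0,Pursuer), (3,Pursuer)}.
A2 = A1; e.g. (0,Evader) stays out. (2,Pursuer) never enters ⇒ Evader avoids the target.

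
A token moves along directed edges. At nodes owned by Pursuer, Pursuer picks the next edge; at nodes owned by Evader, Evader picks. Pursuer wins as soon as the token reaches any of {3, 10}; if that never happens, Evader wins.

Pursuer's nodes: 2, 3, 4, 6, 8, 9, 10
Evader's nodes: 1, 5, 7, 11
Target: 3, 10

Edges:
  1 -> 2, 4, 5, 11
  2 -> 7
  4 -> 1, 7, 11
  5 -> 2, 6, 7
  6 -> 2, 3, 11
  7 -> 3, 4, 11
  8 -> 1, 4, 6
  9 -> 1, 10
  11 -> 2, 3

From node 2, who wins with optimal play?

Evader

A0 = {3, 10}
A1: add {6, 9} — 6 (Pursuer) has 6→3; 9 (Pursuer) has 9→10.
A2: add {8} — 8 (Pursuer) has 8→6.
A3 = A2; e.g. 1 (Evader) can still go to 2. Fixed point.
2 never enters the attractor, so Evader can avoid the target forever.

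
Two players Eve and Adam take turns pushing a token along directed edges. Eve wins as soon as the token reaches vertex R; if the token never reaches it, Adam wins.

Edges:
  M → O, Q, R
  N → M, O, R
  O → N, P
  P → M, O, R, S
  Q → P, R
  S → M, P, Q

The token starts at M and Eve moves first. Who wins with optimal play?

Track states (vertex, player-to-move).
A0 = {(R,Eve), (R,Adam)}
A1: add {(M,Eve), (N,Eve), (P,Eve), (Q,Eve)}.
(M,Eve) ∈ A1 ⇒ Eve forces the target.

Eve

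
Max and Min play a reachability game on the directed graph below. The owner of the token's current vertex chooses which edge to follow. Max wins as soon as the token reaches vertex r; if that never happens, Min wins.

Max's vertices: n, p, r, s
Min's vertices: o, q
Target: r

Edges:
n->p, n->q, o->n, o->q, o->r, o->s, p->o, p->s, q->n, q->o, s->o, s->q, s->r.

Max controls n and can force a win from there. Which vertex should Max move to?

p

A0 = {r}
A1: add {s} — s (Max) has s→r.
A2: add {p} — p (Max) has p→s.
A3: add {n} — n (Max) has n→p.
A4 = A3; e.g. o (Min) can still go to q. Fixed point.
From n, successor p is in the attractor (rank 2); the other successor q is not.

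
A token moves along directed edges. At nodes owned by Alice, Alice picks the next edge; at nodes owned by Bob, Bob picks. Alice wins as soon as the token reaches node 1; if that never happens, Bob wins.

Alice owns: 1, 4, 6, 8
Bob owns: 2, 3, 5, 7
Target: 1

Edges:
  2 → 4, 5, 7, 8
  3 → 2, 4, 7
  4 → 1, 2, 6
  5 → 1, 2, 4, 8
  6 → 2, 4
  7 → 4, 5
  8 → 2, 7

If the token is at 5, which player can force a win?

Bob

A0 = {1}
A1: add {4} — 4 (Alice) has 4→1.
A2: add {6} — 6 (Alice) has 6→4.
A3 = A2; e.g. 2 (Bob) can still go to 5. Fixed point.
5 never enters the attractor, so Bob can avoid the target forever.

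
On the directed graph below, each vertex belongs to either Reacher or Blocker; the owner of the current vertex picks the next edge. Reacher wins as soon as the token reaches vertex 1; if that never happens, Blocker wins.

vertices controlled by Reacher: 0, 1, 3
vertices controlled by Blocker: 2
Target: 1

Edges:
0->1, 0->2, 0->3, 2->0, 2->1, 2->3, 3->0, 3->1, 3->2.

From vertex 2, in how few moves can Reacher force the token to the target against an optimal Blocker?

A0 = {1}
A1: add {0, 3} — 0 (Reacher) has 0→1; 3 (Reacher) has 3→1.
A2: add {2} — 2 (Blocker): all of {0, 1, 3} already in.
A2 = all vertices. Fixed point.
2 enters the attractor at level 2, so Reacher can force the target in 2 moves from there.

2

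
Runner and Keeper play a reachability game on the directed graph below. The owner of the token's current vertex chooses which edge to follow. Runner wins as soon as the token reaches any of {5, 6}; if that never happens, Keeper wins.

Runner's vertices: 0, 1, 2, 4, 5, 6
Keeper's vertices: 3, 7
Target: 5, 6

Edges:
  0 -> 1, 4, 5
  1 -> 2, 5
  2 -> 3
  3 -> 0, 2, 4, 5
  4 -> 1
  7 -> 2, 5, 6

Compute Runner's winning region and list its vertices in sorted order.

A0 = {5, 6}
A1: add {0, 1} — 0 (Runner) has 0→5; 1 (Runner) has 1→5.
A2: add {4} — 4 (Runner) has 4→1.
A3 = A2; e.g. 2 (Runner) has no edge into A2. Fixed point.
Runner's winning region = {0, 1, 4, 5, 6}.

0, 1, 4, 5, 6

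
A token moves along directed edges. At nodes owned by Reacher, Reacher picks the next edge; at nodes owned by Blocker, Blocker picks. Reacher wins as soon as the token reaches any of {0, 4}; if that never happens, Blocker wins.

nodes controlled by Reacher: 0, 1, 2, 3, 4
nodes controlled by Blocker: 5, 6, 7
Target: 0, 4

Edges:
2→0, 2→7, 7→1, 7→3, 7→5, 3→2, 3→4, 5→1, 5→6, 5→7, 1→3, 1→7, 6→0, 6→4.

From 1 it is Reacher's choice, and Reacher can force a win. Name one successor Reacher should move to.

A0 = {0, 4}
A1: add {2, 3, 6} — 2 (Reacher) has 2→0; 3 (Reacher) has 3→4; 6 (Blocker): all of {0, 4} already in.
A2: add {1} — 1 (Reacher) has 1→3.
A3 = A2; e.g. 5 (Blocker) can still go to 7. Fixed point.
From 1, successor 3 is in the attractor (rank 1); the other successor 7 is not.

3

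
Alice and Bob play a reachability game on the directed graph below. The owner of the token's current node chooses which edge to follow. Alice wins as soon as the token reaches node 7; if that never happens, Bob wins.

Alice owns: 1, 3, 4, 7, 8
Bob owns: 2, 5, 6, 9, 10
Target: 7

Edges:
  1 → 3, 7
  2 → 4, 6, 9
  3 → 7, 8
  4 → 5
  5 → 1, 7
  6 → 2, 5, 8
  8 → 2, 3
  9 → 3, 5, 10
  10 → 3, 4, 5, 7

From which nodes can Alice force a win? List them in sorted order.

A0 = {7}
A1: add {1, 3} — 1 (Alice) has 1→7; 3 (Alice) has 3→7.
A2: add {5, 8} — 5 (Bob): all of {1, 7} already in; 8 (Alice) has 8→3.
A3: add {4} — 4 (Alice) has 4→5.
A4: add {10} — 10 (Bob): all of {3, 4, 5, 7} already in.
A5: add {9} — 9 (Bob): all of {3, 5, 10} already in.
A6 = A5; e.g. 2 (Bob) can still go to 6. Fixed point.
Alice's winning region = {1, 3, 4, 5, 7, 8, 9, 10}.

1, 3, 4, 5, 7, 8, 9, 10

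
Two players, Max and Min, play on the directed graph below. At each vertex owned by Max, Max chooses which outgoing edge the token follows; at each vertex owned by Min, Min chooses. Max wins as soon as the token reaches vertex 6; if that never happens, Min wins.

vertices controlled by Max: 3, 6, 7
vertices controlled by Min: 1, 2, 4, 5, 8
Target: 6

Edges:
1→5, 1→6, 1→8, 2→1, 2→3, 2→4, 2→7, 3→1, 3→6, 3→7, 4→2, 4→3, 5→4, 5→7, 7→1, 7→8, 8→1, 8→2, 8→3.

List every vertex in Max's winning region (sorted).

A0 = {6}
A1: add {3} — 3 (Max) has 3→6.
A2 = A1; e.g. 1 (Min) can still go to 5. Fixed point.
Max's winning region = {3, 6}.

3, 6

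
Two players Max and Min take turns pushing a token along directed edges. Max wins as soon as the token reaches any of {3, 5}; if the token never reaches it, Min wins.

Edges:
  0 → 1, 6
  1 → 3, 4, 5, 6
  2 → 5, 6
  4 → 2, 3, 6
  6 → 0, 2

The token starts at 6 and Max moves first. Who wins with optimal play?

Min

Track states (vertex, player-to-move).
A0 = {(3,Max), (3,Min), (5,Max), (5,Min)}
A1: add {(1,Max), (2,Max), (4,Max)}.
A2 = A1; e.g. (0,Max) stays out. (6,Max) never enters ⇒ Min avoids the target.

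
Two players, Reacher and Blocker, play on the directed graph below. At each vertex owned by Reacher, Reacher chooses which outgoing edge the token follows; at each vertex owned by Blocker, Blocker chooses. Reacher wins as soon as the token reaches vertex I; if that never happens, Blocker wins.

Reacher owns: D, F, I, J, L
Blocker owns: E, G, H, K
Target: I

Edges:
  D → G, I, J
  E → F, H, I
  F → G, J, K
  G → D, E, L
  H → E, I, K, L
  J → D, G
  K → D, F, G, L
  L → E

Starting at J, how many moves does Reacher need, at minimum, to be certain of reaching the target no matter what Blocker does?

A0 = {I}
A1: add {D} — D (Reacher) has D→I.
A2: add {J} — J (Reacher) has J→D.
J enters the attractor at level 2, so Reacher can force the target in 2 moves from there.

2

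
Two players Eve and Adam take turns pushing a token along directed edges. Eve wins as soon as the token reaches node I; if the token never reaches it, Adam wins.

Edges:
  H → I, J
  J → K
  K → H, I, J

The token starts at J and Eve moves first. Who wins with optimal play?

Adam

Track states (vertex, player-to-move).
A0 = {(I,Eve), (I,Adam)}
A1: add {(H,Eve), (K,Eve)}.
A2: add {(J,Adam)}.
A3 = A2; e.g. (H,Adam) stays out. (J,Eve) never enters ⇒ Adam avoids the target.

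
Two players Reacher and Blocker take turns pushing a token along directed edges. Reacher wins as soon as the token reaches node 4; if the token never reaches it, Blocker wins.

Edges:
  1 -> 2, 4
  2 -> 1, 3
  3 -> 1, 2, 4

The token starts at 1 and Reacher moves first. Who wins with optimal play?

Track states (vertex, player-to-move).
A0 = {(4,Reacher), (4,Blocker)}
A1: add {(1,Reacher), (3,Reacher)}.
(1,Reacher) ∈ A1 ⇒ Reacher forces the target.

Reacher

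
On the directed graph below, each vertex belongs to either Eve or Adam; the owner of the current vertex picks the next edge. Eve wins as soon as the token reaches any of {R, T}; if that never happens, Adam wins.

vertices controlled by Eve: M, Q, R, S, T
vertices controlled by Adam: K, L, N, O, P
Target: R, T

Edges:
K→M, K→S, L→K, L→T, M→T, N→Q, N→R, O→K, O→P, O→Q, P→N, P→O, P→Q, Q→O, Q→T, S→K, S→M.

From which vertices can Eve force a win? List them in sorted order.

K, L, M, N, Q, R, S, T

A0 = {R, T}
A1: add {M, Q} — M (Eve) has M→T; Q (Eve) has Q→T.
A2: add {N, S} — N (Adam): all of {Q, R} already in; S (Eve) has S→M.
A3: add {K} — K (Adam): all of {M, S} already in.
A4: add {L} — L (Adam): all of {K, T} already in.
A5 = A4; e.g. O (Adam) can still go to P. Fixed point.
Eve's winning region = {K, L, M, N, Q, R, S, T}.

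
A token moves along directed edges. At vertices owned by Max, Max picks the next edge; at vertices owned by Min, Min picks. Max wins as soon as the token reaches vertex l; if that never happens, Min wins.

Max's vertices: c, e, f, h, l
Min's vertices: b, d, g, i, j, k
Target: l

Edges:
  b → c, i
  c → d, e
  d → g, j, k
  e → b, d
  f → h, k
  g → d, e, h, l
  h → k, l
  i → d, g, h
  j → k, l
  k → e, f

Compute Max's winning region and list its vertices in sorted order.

f, h, l

A0 = {l}
A1: add {h} — h (Max) has h→l.
A2: add {f} — f (Max) has f→h.
A3 = A2; e.g. b (Min) can still go to c. Fixed point.
Max's winning region = {f, h, l}.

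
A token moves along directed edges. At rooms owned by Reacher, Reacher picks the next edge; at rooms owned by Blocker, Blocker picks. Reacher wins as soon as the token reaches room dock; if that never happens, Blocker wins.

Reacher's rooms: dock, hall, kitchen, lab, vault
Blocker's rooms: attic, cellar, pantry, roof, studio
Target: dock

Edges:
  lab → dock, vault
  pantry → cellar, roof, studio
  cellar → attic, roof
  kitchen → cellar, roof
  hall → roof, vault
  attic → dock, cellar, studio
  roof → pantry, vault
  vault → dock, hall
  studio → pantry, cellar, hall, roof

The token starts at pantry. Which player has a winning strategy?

Blocker

A0 = {dock}
A1: add {lab, vault} — lab (Reacher) has lab→dock; vault (Reacher) has vault→dock.
A2: add {hall} — hall (Reacher) has hall→vault.
A3 = A2; e.g. pantry (Blocker) can still go to cellar. Fixed point.
pantry never enters the attractor, so Blocker can avoid the target forever.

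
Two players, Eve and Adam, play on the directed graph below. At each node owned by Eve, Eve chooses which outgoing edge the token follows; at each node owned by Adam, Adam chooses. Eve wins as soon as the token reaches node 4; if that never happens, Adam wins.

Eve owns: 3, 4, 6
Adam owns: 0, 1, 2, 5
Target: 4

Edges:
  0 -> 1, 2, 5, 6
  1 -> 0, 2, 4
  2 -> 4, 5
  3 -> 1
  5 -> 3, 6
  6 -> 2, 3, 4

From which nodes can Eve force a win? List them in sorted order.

4, 6

A0 = {4}
A1: add {6} — 6 (Eve) has 6→4.
A2 = A1; e.g. 0 (Adam) can still go to 1. Fixed point.
Eve's winning region = {4, 6}.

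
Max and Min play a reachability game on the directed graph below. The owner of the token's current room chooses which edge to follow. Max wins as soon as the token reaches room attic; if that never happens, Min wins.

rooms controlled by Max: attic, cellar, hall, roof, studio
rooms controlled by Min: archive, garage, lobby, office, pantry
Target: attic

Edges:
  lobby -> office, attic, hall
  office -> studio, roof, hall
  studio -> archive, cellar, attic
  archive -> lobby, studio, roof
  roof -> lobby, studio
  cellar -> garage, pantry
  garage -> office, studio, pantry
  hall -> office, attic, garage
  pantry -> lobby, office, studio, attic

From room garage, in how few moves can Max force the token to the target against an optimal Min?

A0 = {attic}
A1: add {hall, studio} — studio (Max) has studio→attic; hall (Max) has hall→attic.
A2: add {roof} — roof (Max) has roof→studio.
A3: add {office} — office (Min): all of {studio, roof, hall} already in.
A4: add {lobby} — lobby (Min): all of {office, attic, hall} already in.
A5: add {archive, pantry} — archive (Min): all of {lobby, studio, roof} already in; pantry (Min): all of {lobby, office, studio, attic} already in.
A6: add {cellar, garage} — cellar (Max) has cellar→pantry; garage (Min): all of {office, studio, pantry} already in.
A6 = all vertices. Fixed point.
garage enters the attractor at level 6, so Max can force the target in 6 moves from there.

6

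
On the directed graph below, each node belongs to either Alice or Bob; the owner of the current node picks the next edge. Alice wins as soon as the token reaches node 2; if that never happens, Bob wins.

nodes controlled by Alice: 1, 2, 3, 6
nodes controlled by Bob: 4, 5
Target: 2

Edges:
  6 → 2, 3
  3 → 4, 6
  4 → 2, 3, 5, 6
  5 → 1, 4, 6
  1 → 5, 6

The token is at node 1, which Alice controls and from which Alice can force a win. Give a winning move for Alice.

6

A0 = {2}
A1: add {6} — 6 (Alice) has 6→2.
A2: add {1, 3} — 1 (Alice) has 1→6; 3 (Alice) has 3→6.
A3 = A2; e.g. 4 (Bob) can still go to 5. Fixed point.
From 1, successor 6 is in the attractor (rank 1); the other successor 5 is not.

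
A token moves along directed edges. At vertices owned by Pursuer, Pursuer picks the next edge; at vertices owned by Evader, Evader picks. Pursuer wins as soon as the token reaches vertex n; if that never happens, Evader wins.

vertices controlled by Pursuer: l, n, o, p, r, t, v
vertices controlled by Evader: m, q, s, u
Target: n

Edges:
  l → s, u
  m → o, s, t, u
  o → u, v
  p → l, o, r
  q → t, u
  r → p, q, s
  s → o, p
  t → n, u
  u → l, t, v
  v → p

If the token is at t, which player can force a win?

Pursuer

A0 = {n}
A1: add {t} — t (Pursuer) has t→n.
A2 = A1; e.g. l (Pursuer) has no edge into A1. Fixed point.
t ∈ A1, so Pursuer can force the target.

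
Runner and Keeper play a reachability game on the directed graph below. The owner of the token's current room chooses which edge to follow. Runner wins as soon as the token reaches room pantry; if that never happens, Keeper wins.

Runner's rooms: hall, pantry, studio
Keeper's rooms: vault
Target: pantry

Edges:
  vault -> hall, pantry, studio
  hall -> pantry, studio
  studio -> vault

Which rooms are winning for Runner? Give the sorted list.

hall, pantry

A0 = {pantry}
A1: add {hall} — hall (Runner) has hall→pantry.
A2 = A1; e.g. studio (Runner) has no edge into A1. Fixed point.
Runner's winning region = {hall, pantry}.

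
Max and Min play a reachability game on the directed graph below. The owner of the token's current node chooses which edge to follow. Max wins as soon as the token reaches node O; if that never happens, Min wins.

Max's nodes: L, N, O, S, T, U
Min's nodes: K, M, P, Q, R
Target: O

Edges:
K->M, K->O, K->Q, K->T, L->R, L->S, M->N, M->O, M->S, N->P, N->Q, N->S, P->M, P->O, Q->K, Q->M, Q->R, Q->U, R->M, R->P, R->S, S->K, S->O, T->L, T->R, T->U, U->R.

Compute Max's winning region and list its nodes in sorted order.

A0 = {O}
A1: add {S} — S (Max) has S→O.
A2: add {L, N} — L (Max) has L→S; N (Max) has N→S.
A3: add {M, T} — M (Min): all of {N, O, S} already in; T (Max) has T→L.
A4: add {P} — P (Min): all of {M, O} already in.
A5: add {R} — R (Min): all of {M, P, S} already in.
A6: add {U} — U (Max) has U→R.
A7 = A6; e.g. K (Min) can still go to Q. Fixed point.
Max's winning region = {L, M, N, O, P, R, S, T, U}.

L, M, N, O, P, R, S, T, U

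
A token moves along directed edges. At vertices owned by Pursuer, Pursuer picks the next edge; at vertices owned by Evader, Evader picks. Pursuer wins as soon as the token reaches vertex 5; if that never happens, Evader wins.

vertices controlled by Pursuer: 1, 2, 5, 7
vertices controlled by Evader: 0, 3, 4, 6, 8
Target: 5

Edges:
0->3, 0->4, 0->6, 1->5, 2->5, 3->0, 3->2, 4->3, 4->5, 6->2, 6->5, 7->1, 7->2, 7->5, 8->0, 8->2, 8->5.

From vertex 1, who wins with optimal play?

A0 = {5}
A1: add {1, 2, 7} — 1 (Pursuer) has 1→5; 2 (Pursuer) has 2→5; 7 (Pursuer) has 7→5.
1 ∈ A1, so Pursuer can force the target.

Pursuer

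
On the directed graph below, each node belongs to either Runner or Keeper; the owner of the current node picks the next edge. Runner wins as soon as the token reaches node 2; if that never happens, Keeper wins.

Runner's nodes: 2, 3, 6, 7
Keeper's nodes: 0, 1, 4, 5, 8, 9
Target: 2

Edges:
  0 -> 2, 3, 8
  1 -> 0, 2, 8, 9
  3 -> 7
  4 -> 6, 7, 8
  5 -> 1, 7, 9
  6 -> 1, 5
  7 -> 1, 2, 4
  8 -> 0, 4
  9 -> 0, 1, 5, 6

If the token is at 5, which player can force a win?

A0 = {2}
A1: add {7} — 7 (Runner) has 7→2.
A2: add {3} — 3 (Runner) has 3→7.
A3 = A2; e.g. 0 (Keeper) can still go to 8. Fixed point.
5 never enters the attractor, so Keeper can avoid the target forever.

Keeper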